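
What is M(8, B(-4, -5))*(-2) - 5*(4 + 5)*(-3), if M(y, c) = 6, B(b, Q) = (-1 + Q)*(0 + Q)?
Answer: 123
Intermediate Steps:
B(b, Q) = Q*(-1 + Q) (B(b, Q) = (-1 + Q)*Q = Q*(-1 + Q))
M(8, B(-4, -5))*(-2) - 5*(4 + 5)*(-3) = 6*(-2) - 5*(4 + 5)*(-3) = -12 - 45*(-3) = -12 - 5*(-27) = -12 + 135 = 123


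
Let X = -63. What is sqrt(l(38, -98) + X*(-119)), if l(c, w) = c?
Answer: sqrt(7535) ≈ 86.804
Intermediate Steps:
sqrt(l(38, -98) + X*(-119)) = sqrt(38 - 63*(-119)) = sqrt(38 + 7497) = sqrt(7535)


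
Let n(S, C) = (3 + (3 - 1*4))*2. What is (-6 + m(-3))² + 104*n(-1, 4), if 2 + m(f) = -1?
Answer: 497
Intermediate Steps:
m(f) = -3 (m(f) = -2 - 1 = -3)
n(S, C) = 4 (n(S, C) = (3 + (3 - 4))*2 = (3 - 1)*2 = 2*2 = 4)
(-6 + m(-3))² + 104*n(-1, 4) = (-6 - 3)² + 104*4 = (-9)² + 416 = 81 + 416 = 497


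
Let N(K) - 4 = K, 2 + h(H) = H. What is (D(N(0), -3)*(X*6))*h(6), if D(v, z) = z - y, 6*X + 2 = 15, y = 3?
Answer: -312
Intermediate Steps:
X = 13/6 (X = -1/3 + (1/6)*15 = -1/3 + 5/2 = 13/6 ≈ 2.1667)
h(H) = -2 + H
N(K) = 4 + K
D(v, z) = -3 + z (D(v, z) = z - 1*3 = z - 3 = -3 + z)
(D(N(0), -3)*(X*6))*h(6) = ((-3 - 3)*((13/6)*6))*(-2 + 6) = -6*13*4 = -78*4 = -312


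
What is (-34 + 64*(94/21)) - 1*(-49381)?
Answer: 1042303/21 ≈ 49634.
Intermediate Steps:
(-34 + 64*(94/21)) - 1*(-49381) = (-34 + 64*(94*(1/21))) + 49381 = (-34 + 64*(94/21)) + 49381 = (-34 + 6016/21) + 49381 = 5302/21 + 49381 = 1042303/21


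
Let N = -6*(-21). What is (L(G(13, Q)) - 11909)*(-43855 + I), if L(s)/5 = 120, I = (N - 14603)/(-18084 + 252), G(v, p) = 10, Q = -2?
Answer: 8843727148847/17832 ≈ 4.9595e+8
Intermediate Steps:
N = 126
I = 14477/17832 (I = (126 - 14603)/(-18084 + 252) = -14477/(-17832) = -14477*(-1/17832) = 14477/17832 ≈ 0.81186)
L(s) = 600 (L(s) = 5*120 = 600)
(L(G(13, Q)) - 11909)*(-43855 + I) = (600 - 11909)*(-43855 + 14477/17832) = -11309*(-782007883/17832) = 8843727148847/17832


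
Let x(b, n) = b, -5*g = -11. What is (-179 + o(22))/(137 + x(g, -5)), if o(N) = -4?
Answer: -305/232 ≈ -1.3147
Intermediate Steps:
g = 11/5 (g = -⅕*(-11) = 11/5 ≈ 2.2000)
(-179 + o(22))/(137 + x(g, -5)) = (-179 - 4)/(137 + 11/5) = -183/696/5 = -183*5/696 = -305/232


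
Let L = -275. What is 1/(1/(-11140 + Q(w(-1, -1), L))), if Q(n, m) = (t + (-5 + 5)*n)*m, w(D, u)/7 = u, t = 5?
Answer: -12515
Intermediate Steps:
w(D, u) = 7*u
Q(n, m) = 5*m (Q(n, m) = (5 + (-5 + 5)*n)*m = (5 + 0*n)*m = (5 + 0)*m = 5*m)
1/(1/(-11140 + Q(w(-1, -1), L))) = 1/(1/(-11140 + 5*(-275))) = 1/(1/(-11140 - 1375)) = 1/(1/(-12515)) = 1/(-1/12515) = -12515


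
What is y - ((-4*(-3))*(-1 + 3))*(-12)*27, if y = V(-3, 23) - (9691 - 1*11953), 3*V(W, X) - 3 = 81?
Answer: 10066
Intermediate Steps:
V(W, X) = 28 (V(W, X) = 1 + (⅓)*81 = 1 + 27 = 28)
y = 2290 (y = 28 - (9691 - 1*11953) = 28 - (9691 - 11953) = 28 - 1*(-2262) = 28 + 2262 = 2290)
y - ((-4*(-3))*(-1 + 3))*(-12)*27 = 2290 - ((-4*(-3))*(-1 + 3))*(-12)*27 = 2290 - (12*2)*(-12)*27 = 2290 - 24*(-12)*27 = 2290 - (-288)*27 = 2290 - 1*(-7776) = 2290 + 7776 = 10066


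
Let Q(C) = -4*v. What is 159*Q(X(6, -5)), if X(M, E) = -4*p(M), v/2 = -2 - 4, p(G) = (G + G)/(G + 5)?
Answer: 7632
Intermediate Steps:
p(G) = 2*G/(5 + G) (p(G) = (2*G)/(5 + G) = 2*G/(5 + G))
v = -12 (v = 2*(-2 - 4) = 2*(-6) = -12)
X(M, E) = -8*M/(5 + M)
Q(C) = 48 (Q(C) = -4*(-12) = 48)
159*Q(X(6, -5)) = 159*48 = 7632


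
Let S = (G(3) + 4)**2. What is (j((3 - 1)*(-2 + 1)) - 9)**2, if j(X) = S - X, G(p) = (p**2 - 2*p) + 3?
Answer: 8649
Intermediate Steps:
G(p) = 3 + p**2 - 2*p
S = 100 (S = ((3 + 3**2 - 2*3) + 4)**2 = ((3 + 9 - 6) + 4)**2 = (6 + 4)**2 = 10**2 = 100)
j(X) = 100 - X
(j((3 - 1)*(-2 + 1)) - 9)**2 = ((100 - (3 - 1)*(-2 + 1)) - 9)**2 = ((100 - 2*(-1)) - 9)**2 = ((100 - 1*(-2)) - 9)**2 = ((100 + 2) - 9)**2 = (102 - 9)**2 = 93**2 = 8649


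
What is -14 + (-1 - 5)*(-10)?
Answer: 46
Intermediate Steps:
-14 + (-1 - 5)*(-10) = -14 - 6*(-10) = -14 + 60 = 46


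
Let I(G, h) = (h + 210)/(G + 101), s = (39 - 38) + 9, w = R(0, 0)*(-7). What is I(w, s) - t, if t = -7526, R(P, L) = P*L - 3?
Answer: 459196/61 ≈ 7527.8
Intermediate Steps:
R(P, L) = -3 + L*P (R(P, L) = L*P - 3 = -3 + L*P)
w = 21 (w = (-3 + 0*0)*(-7) = (-3 + 0)*(-7) = -3*(-7) = 21)
s = 10 (s = 1 + 9 = 10)
I(G, h) = (210 + h)/(101 + G)
I(w, s) - t = (210 + 10)/(101 + 21) - 1*(-7526) = 220/122 + 7526 = (1/122)*220 + 7526 = 110/61 + 7526 = 459196/61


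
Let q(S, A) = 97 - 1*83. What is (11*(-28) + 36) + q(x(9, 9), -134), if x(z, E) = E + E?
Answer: -258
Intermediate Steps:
x(z, E) = 2*E
q(S, A) = 14 (q(S, A) = 97 - 83 = 14)
(11*(-28) + 36) + q(x(9, 9), -134) = (11*(-28) + 36) + 14 = (-308 + 36) + 14 = -272 + 14 = -258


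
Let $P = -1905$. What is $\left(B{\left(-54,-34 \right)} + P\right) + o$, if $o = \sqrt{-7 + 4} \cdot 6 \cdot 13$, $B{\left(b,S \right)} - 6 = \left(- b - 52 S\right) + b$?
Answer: $-131 + 78 i \sqrt{3} \approx -131.0 + 135.1 i$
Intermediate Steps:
$B{\left(b,S \right)} = 6 - 52 S$ ($B{\left(b,S \right)} = 6 + \left(\left(- b - 52 S\right) + b\right) = 6 - 52 S$)
$o = 78 i \sqrt{3}$ ($o = \sqrt{-3} \cdot 6 \cdot 13 = i \sqrt{3} \cdot 6 \cdot 13 = 6 i \sqrt{3} \cdot 13 = 78 i \sqrt{3} \approx 135.1 i$)
$\left(B{\left(-54,-34 \right)} + P\right) + o = \left(\left(6 - -1768\right) - 1905\right) + 78 i \sqrt{3} = \left(\left(6 + 1768\right) - 1905\right) + 78 i \sqrt{3} = \left(1774 - 1905\right) + 78 i \sqrt{3} = -131 + 78 i \sqrt{3}$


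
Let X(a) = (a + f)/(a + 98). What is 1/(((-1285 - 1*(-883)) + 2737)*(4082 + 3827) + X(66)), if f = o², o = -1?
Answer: 164/3028672527 ≈ 5.4149e-8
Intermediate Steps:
f = 1 (f = (-1)² = 1)
X(a) = (1 + a)/(98 + a) (X(a) = (a + 1)/(a + 98) = (1 + a)/(98 + a))
1/(((-1285 - 1*(-883)) + 2737)*(4082 + 3827) + X(66)) = 1/(((-1285 - 1*(-883)) + 2737)*(4082 + 3827) + (1 + 66)/(98 + 66)) = 1/(((-1285 + 883) + 2737)*7909 + 67/164) = 1/((-402 + 2737)*7909 + (1/164)*67) = 1/(2335*7909 + 67/164) = 1/(18467515 + 67/164) = 1/(3028672527/164) = 164/3028672527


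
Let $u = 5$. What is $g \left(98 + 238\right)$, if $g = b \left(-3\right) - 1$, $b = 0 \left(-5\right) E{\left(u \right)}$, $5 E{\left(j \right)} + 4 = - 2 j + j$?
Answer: $-336$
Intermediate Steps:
$E{\left(j \right)} = - \frac{4}{5} - \frac{j}{5}$ ($E{\left(j \right)} = - \frac{4}{5} + \frac{- 2 j + j}{5} = - \frac{4}{5} + \frac{\left(-1\right) j}{5} = - \frac{4}{5} - \frac{j}{5}$)
$b = 0$ ($b = 0 \left(-5\right) \left(- \frac{4}{5} - 1\right) = 0 \left(- \frac{4}{5} - 1\right) = 0 \left(- \frac{9}{5}\right) = 0$)
$g = -1$ ($g = 0 \left(-3\right) - 1 = 0 - 1 = -1$)
$g \left(98 + 238\right) = - (98 + 238) = \left(-1\right) 336 = -336$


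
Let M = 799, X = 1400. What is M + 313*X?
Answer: 438999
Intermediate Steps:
M + 313*X = 799 + 313*1400 = 799 + 438200 = 438999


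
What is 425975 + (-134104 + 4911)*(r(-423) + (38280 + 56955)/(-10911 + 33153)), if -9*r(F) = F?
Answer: -45961387529/7414 ≈ -6.1993e+6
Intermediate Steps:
r(F) = -F/9
425975 + (-134104 + 4911)*(r(-423) + (38280 + 56955)/(-10911 + 33153)) = 425975 + (-134104 + 4911)*(-⅑*(-423) + (38280 + 56955)/(-10911 + 33153)) = 425975 - 129193*(47 + 95235/22242) = 425975 - 129193*(47 + 95235*(1/22242)) = 425975 - 129193*(47 + 31745/7414) = 425975 - 129193*380203/7414 = 425975 - 49119566179/7414 = -45961387529/7414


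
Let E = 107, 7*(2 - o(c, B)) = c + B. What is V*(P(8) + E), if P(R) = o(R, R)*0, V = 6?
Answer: 642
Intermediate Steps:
o(c, B) = 2 - B/7 - c/7 (o(c, B) = 2 - (c + B)/7 = 2 - (B + c)/7 = 2 + (-B/7 - c/7) = 2 - B/7 - c/7)
P(R) = 0 (P(R) = (2 - R/7 - R/7)*0 = (2 - 2*R/7)*0 = 0)
V*(P(8) + E) = 6*(0 + 107) = 6*107 = 642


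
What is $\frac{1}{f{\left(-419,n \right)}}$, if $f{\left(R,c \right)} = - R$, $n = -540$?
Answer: $\frac{1}{419} \approx 0.0023866$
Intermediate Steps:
$\frac{1}{f{\left(-419,n \right)}} = \frac{1}{\left(-1\right) \left(-419\right)} = \frac{1}{419}$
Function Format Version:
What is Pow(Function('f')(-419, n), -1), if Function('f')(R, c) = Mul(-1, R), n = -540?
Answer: Rational(1, 419) ≈ 0.0023866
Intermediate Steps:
Pow(Function('f')(-419, n), -1) = Pow(Mul(-1, -419), -1) = Pow(419, -1) = Rational(1, 419)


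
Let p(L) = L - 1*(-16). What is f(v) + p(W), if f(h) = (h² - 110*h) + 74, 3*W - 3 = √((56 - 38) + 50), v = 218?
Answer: 23635 + 2*√17/3 ≈ 23638.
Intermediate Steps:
W = 1 + 2*√17/3 (W = 1 + √((56 - 38) + 50)/3 = 1 + √(18 + 50)/3 = 1 + √68/3 = 1 + (2*√17)/3 = 1 + 2*√17/3 ≈ 3.7487)
f(h) = 74 + h² - 110*h
p(L) = 16 + L (p(L) = L + 16 = 16 + L)
f(v) + p(W) = (74 + 218² - 110*218) + (16 + (1 + 2*√17/3)) = (74 + 47524 - 23980) + (17 + 2*√17/3) = 23618 + (17 + 2*√17/3) = 23635 + 2*√17/3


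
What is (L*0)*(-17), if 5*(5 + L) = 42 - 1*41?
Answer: 0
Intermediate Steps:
L = -24/5 (L = -5 + (42 - 1*41)/5 = -5 + (42 - 41)/5 = -5 + (1/5)*1 = -5 + 1/5 = -24/5 ≈ -4.8000)
(L*0)*(-17) = -24/5*0*(-17) = 0*(-17) = 0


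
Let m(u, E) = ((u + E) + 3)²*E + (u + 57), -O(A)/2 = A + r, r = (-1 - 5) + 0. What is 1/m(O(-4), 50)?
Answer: 1/266527 ≈ 3.7520e-6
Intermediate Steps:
r = -6 (r = -6 + 0 = -6)
O(A) = 12 - 2*A (O(A) = -2*(A - 6) = -2*(-6 + A) = 12 - 2*A)
m(u, E) = 57 + u + E*(3 + E + u)² (m(u, E) = ((E + u) + 3)²*E + (57 + u) = (3 + E + u)²*E + (57 + u) = E*(3 + E + u)² + (57 + u) = 57 + u + E*(3 + E + u)²)
1/m(O(-4), 50) = 1/(57 + (12 - 2*(-4)) + 50*(3 + 50 + (12 - 2*(-4)))²) = 1/(57 + (12 + 8) + 50*(3 + 50 + (12 + 8))²) = 1/(57 + 20 + 50*(3 + 50 + 20)²) = 1/(57 + 20 + 50*73²) = 1/(57 + 20 + 50*5329) = 1/(57 + 20 + 266450) = 1/266527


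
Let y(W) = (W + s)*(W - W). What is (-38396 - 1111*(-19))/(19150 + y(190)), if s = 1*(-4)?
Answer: -17287/19150 ≈ -0.90272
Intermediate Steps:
s = -4
y(W) = 0 (y(W) = (W - 4)*(W - W) = (-4 + W)*0 = 0)
(-38396 - 1111*(-19))/(19150 + y(190)) = (-38396 - 1111*(-19))/(19150 + 0) = (-38396 + 21109)/19150 = -17287*1/19150 = -17287/19150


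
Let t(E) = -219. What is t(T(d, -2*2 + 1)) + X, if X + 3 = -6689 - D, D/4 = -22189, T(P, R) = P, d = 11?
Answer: 81845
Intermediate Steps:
D = -88756 (D = 4*(-22189) = -88756)
X = 82064 (X = -3 + (-6689 - 1*(-88756)) = -3 + (-6689 + 88756) = -3 + 82067 = 82064)
t(T(d, -2*2 + 1)) + X = -219 + 82064 = 81845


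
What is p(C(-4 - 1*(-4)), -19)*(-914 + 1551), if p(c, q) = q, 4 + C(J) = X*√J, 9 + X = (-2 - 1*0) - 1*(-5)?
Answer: -12103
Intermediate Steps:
X = -6 (X = -9 + ((-2 - 1*0) - 1*(-5)) = -9 + ((-2 + 0) + 5) = -9 + (-2 + 5) = -9 + 3 = -6)
C(J) = -4 - 6*√J
p(C(-4 - 1*(-4)), -19)*(-914 + 1551) = -19*(-914 + 1551) = -19*637 = -12103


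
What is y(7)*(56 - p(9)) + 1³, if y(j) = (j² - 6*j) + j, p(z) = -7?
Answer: 883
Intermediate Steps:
y(j) = j² - 5*j
y(7)*(56 - p(9)) + 1³ = (7*(-5 + 7))*(56 - 1*(-7)) + 1³ = (7*2)*(56 + 7) + 1 = 14*63 + 1 = 882 + 1 = 883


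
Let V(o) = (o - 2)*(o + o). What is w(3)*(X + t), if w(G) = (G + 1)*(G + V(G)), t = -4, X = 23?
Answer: 684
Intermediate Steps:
V(o) = 2*o*(-2 + o) (V(o) = (-2 + o)*(2*o) = 2*o*(-2 + o))
w(G) = (1 + G)*(G + 2*G*(-2 + G)) (w(G) = (G + 1)*(G + 2*G*(-2 + G)) = (1 + G)*(G + 2*G*(-2 + G)))
w(3)*(X + t) = (3*(-3 - 1*3 + 2*3²))*(23 - 4) = (3*(-3 - 3 + 2*9))*19 = (3*(-3 - 3 + 18))*19 = (3*12)*19 = 36*19 = 684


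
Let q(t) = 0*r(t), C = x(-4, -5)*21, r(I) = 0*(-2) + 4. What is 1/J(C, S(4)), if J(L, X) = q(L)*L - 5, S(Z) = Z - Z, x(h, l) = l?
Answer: -⅕ ≈ -0.20000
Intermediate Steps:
r(I) = 4 (r(I) = 0 + 4 = 4)
S(Z) = 0
C = -105 (C = -5*21 = -105)
q(t) = 0 (q(t) = 0*4 = 0)
J(L, X) = -5 (J(L, X) = 0*L - 5 = 0 - 5 = -5)
1/J(C, S(4)) = 1/(-5) = -⅕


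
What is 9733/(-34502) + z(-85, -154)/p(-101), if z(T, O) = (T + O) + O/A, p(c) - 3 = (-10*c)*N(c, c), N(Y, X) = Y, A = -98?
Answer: -6892496593/24636118598 ≈ -0.27977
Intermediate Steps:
p(c) = 3 - 10*c² (p(c) = 3 + (-10*c)*c = 3 - 10*c²)
z(T, O) = T + 97*O/98 (z(T, O) = (T + O) + O/(-98) = (O + T) + O*(-1/98) = (O + T) - O/98 = T + 97*O/98)
9733/(-34502) + z(-85, -154)/p(-101) = 9733/(-34502) + (-85 + (97/98)*(-154))/(3 - 10*(-101)²) = 9733*(-1/34502) + (-85 - 1067/7)/(3 - 10*10201) = -9733/34502 - 1662/(7*(3 - 102010)) = -9733/34502 - 1662/7/(-102007) = -9733/34502 - 1662/7*(-1/102007) = -9733/34502 + 1662/714049 = -6892496593/24636118598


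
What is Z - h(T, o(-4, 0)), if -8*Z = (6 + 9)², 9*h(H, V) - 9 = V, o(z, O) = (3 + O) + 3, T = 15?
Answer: -715/24 ≈ -29.792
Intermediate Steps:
o(z, O) = 6 + O
h(H, V) = 1 + V/9
Z = -225/8 (Z = -(6 + 9)²/8 = -⅛*15² = -⅛*225 = -225/8 ≈ -28.125)
Z - h(T, o(-4, 0)) = -225/8 - (1 + (6 + 0)/9) = -225/8 - (1 + (⅑)*6) = -225/8 - (1 + ⅔) = -225/8 - 1*5/3 = -225/8 - 5/3 = -715/24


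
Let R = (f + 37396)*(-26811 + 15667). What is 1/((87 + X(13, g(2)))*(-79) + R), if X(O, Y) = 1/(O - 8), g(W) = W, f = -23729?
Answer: -5/761559684 ≈ -6.5655e-9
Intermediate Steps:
R = -152305048 (R = (-23729 + 37396)*(-26811 + 15667) = 13667*(-11144) = -152305048)
X(O, Y) = 1/(-8 + O)
1/((87 + X(13, g(2)))*(-79) + R) = 1/((87 + 1/(-8 + 13))*(-79) - 152305048) = 1/((87 + 1/5)*(-79) - 152305048) = 1/((87 + ⅕)*(-79) - 152305048) = 1/((436/5)*(-79) - 152305048) = 1/(-34444/5 - 152305048) = 1/(-761559684/5) = -5/761559684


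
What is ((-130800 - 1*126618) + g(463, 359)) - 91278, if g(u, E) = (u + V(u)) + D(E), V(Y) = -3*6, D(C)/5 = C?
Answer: -346456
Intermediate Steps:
D(C) = 5*C
V(Y) = -18
g(u, E) = -18 + u + 5*E (g(u, E) = (u - 18) + 5*E = (-18 + u) + 5*E = -18 + u + 5*E)
((-130800 - 1*126618) + g(463, 359)) - 91278 = ((-130800 - 1*126618) + (-18 + 463 + 5*359)) - 91278 = ((-130800 - 126618) + (-18 + 463 + 1795)) - 91278 = (-257418 + 2240) - 91278 = -255178 - 91278 = -346456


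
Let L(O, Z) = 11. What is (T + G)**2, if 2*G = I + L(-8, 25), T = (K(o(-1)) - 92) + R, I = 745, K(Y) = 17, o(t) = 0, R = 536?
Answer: 703921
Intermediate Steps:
T = 461 (T = (17 - 92) + 536 = -75 + 536 = 461)
G = 378 (G = (745 + 11)/2 = (1/2)*756 = 378)
(T + G)**2 = (461 + 378)**2 = 839**2 = 703921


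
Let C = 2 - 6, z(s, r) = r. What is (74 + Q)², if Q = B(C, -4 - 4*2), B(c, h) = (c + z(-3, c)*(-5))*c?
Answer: 100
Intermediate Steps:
C = -4
B(c, h) = -4*c² (B(c, h) = (c + c*(-5))*c = (c - 5*c)*c = (-4*c)*c = -4*c²)
Q = -64 (Q = -4*(-4)² = -4*16 = -64)
(74 + Q)² = (74 - 64)² = 10² = 100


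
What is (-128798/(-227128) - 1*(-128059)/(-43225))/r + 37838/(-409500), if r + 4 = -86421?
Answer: -352696823957561/3818190393517500 ≈ -0.092373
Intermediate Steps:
r = -86425 (r = -4 - 86421 = -86425)
(-128798/(-227128) - 1*(-128059)/(-43225))/r + 37838/(-409500) = (-128798/(-227128) - 1*(-128059)/(-43225))/(-86425) + 37838/(-409500) = (-128798*(-1/227128) + 128059*(-1/43225))*(-1/86425) + 37838*(-1/409500) = (64399/113564 - 128059/43225)*(-1/86425) - 18919/204750 = -11759245501/4908803900*(-1/86425) - 18919/204750 = 11759245501/424243377057500 - 18919/204750 = -352696823957561/3818190393517500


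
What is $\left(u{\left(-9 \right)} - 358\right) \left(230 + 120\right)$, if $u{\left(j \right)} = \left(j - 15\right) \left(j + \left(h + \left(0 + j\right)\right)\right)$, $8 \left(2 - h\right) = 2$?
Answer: $11200$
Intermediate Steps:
$h = \frac{7}{4}$ ($h = 2 - \frac{1}{4} = \frac{7}{4} \approx 1.75$)
$u{\left(j \right)} = \left(-15 + j\right) \left(\frac{7}{4} + 2 j\right)$ ($u{\left(j \right)} = \left(j - 15\right) \left(j + \left(\frac{7}{4} + \left(0 + j\right)\right)\right) = \left(-15 + j\right) \left(j + \left(\frac{7}{4} + j\right)\right) = \left(-15 + j\right) \left(\frac{7}{4} + 2 j\right)$)
$\left(u{\left(-9 \right)} - 358\right) \left(230 + 120\right) = \left(\left(- \frac{105}{4} + 2 \left(-9\right)^{2} - - \frac{1017}{4}\right) - 358\right) \left(230 + 120\right) = \left(\left(- \frac{105}{4} + 2 \cdot 81 + \frac{1017}{4}\right) - 358\right) 350 = \left(\left(- \frac{105}{4} + 162 + \frac{1017}{4}\right) - 358\right) 350 = \left(390 - 358\right) 350 = 32 \cdot 350 = 11200$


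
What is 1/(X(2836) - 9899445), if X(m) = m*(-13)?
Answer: -1/9936313 ≈ -1.0064e-7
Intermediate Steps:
X(m) = -13*m
1/(X(2836) - 9899445) = 1/(-13*2836 - 9899445) = 1/(-36868 - 9899445) = 1/(-9936313) = -1/9936313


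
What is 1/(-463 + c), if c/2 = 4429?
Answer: 1/8395 ≈ 0.00011912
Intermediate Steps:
c = 8858 (c = 2*4429 = 8858)
1/(-463 + c) = 1/(-463 + 8858) = 1/8395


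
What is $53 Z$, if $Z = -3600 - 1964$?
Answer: $-294892$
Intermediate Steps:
$Z = -5564$
$53 Z = 53 \left(-5564\right) = -294892$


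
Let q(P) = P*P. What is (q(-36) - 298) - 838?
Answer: 160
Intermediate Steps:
q(P) = P²
(q(-36) - 298) - 838 = ((-36)² - 298) - 838 = (1296 - 298) - 838 = 998 - 838 = 160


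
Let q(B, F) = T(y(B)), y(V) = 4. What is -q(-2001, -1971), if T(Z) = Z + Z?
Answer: -8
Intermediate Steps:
T(Z) = 2*Z
q(B, F) = 8 (q(B, F) = 2*4 = 8)
-q(-2001, -1971) = -1*8 = -8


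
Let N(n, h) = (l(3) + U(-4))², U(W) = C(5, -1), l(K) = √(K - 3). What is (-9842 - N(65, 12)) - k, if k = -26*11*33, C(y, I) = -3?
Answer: -413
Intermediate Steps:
l(K) = √(-3 + K)
U(W) = -3
N(n, h) = 9 (N(n, h) = (√(-3 + 3) - 3)² = (√0 - 3)² = (0 - 3)² = (-3)² = 9)
k = -9438 (k = -286*33 = -9438)
(-9842 - N(65, 12)) - k = (-9842 - 1*9) - 1*(-9438) = (-9842 - 9) + 9438 = -9851 + 9438 = -413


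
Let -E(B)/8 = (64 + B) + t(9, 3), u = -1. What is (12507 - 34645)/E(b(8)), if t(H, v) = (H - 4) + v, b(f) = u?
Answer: 11069/284 ≈ 38.975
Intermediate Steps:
b(f) = -1
t(H, v) = -4 + H + v (t(H, v) = (-4 + H) + v = -4 + H + v)
E(B) = -576 - 8*B (E(B) = -8*((64 + B) + (-4 + 9 + 3)) = -8*((64 + B) + 8) = -8*(72 + B) = -576 - 8*B)
(12507 - 34645)/E(b(8)) = (12507 - 34645)/(-576 - 8*(-1)) = -22138/(-576 + 8) = -22138/(-568) = -22138*(-1/568) = 11069/284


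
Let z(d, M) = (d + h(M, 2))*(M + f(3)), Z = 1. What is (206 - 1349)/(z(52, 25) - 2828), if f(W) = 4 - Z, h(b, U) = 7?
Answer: 381/392 ≈ 0.97194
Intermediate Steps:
f(W) = 3 (f(W) = 4 - 1*1 = 4 - 1 = 3)
z(d, M) = (3 + M)*(7 + d) (z(d, M) = (d + 7)*(M + 3) = (7 + d)*(3 + M) = (3 + M)*(7 + d))
(206 - 1349)/(z(52, 25) - 2828) = (206 - 1349)/((21 + 3*52 + 7*25 + 25*52) - 2828) = -1143/((21 + 156 + 175 + 1300) - 2828) = -1143/(1652 - 2828) = -1143/(-1176) = -1143*(-1/1176) = 381/392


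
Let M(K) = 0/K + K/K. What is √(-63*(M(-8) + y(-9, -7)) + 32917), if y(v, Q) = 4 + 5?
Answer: √32287 ≈ 179.69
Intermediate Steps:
y(v, Q) = 9
M(K) = 1 (M(K) = 0 + 1 = 1)
√(-63*(M(-8) + y(-9, -7)) + 32917) = √(-63*(1 + 9) + 32917) = √(-63*10 + 32917) = √(-630 + 32917) = √32287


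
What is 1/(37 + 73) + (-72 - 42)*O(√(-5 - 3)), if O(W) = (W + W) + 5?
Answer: -62699/110 - 456*I*√2 ≈ -569.99 - 644.88*I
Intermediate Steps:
O(W) = 5 + 2*W (O(W) = 2*W + 5 = 5 + 2*W)
1/(37 + 73) + (-72 - 42)*O(√(-5 - 3)) = 1/(37 + 73) + (-72 - 42)*(5 + 2*√(-5 - 3)) = 1/110 - 114*(5 + 2*√(-8)) = 1/110 - 114*(5 + 2*(2*I*√2)) = 1/110 - 114*(5 + 4*I*√2) = 1/110 + (-570 - 456*I*√2) = -62699/110 - 456*I*√2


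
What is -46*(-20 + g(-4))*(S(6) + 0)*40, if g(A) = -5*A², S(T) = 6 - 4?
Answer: 368000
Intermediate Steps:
S(T) = 2
-46*(-20 + g(-4))*(S(6) + 0)*40 = -46*(-20 - 5*(-4)²)*(2 + 0)*40 = -46*(-20 - 5*16)*2*40 = -46*(-20 - 80)*2*40 = -(-4600)*2*40 = -46*(-200)*40 = 9200*40 = 368000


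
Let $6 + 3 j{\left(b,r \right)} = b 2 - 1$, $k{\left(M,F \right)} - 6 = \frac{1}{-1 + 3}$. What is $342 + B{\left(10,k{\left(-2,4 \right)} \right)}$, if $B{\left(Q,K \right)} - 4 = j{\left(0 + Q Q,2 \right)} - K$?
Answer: $\frac{2423}{6} \approx 403.83$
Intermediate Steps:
$k{\left(M,F \right)} = \frac{13}{2}$ ($k{\left(M,F \right)} = 6 + \frac{1}{-1 + 3} = 6 + \frac{1}{2} = \frac{13}{2}$)
$j{\left(b,r \right)} = - \frac{7}{3} + \frac{2 b}{3}$ ($j{\left(b,r \right)} = -2 + \frac{b 2 - 1}{3} = -2 + \frac{2 b - 1}{3} = -2 + \frac{-1 + 2 b}{3} = -2 + \left(- \frac{1}{3} + \frac{2 b}{3}\right) = - \frac{7}{3} + \frac{2 b}{3}$)
$B{\left(Q,K \right)} = \frac{5}{3} - K + \frac{2 Q^{2}}{3}$ ($B{\left(Q,K \right)} = 4 - \left(\frac{7}{3} + K - \frac{2 \left(0 + Q Q\right)}{3}\right) = 4 - \left(\frac{7}{3} + K - \frac{2 \left(0 + Q^{2}\right)}{3}\right) = 4 - \left(\frac{7}{3} + K - \frac{2 Q^{2}}{3}\right) = \frac{5}{3} - K + \frac{2 Q^{2}}{3}$)
$342 + B{\left(10,k{\left(-2,4 \right)} \right)} = 342 + \left(\frac{5}{3} - \frac{13}{2} + \frac{2 \cdot 10^{2}}{3}\right) = 342 + \left(\frac{5}{3} - \frac{13}{2} + \frac{2}{3} \cdot 100\right) = 342 + \left(\frac{5}{3} - \frac{13}{2} + \frac{200}{3}\right) = 342 + \frac{371}{6} = \frac{2423}{6}$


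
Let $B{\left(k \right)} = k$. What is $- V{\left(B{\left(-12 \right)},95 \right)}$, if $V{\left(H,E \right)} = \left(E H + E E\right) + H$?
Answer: $-7873$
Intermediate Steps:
$V{\left(H,E \right)} = H + E^{2} + E H$ ($V{\left(H,E \right)} = \left(E H + E^{2}\right) + H = \left(E^{2} + E H\right) + H = H + E^{2} + E H$)
$- V{\left(B{\left(-12 \right)},95 \right)} = - (-12 + 95^{2} + 95 \left(-12\right)) = - (-12 + 9025 - 1140) = \left(-1\right) 7873 = -7873$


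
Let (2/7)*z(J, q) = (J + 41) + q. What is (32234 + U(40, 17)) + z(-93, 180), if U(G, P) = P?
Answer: 32699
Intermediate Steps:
z(J, q) = 287/2 + 7*J/2 + 7*q/2 (z(J, q) = 7*((J + 41) + q)/2 = 7*((41 + J) + q)/2 = 7*(41 + J + q)/2 = 287/2 + 7*J/2 + 7*q/2)
(32234 + U(40, 17)) + z(-93, 180) = (32234 + 17) + (287/2 + (7/2)*(-93) + (7/2)*180) = 32251 + (287/2 - 651/2 + 630) = 32251 + 448 = 32699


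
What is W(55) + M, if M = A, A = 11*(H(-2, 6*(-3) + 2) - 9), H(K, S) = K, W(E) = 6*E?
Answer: 209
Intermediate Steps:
A = -121 (A = 11*(-2 - 9) = 11*(-11) = -121)
M = -121
W(55) + M = 6*55 - 121 = 330 - 121 = 209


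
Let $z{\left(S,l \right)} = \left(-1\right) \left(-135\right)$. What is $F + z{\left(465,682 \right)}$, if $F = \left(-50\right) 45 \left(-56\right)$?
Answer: $126135$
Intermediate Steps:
$z{\left(S,l \right)} = 135$
$F = 126000$ ($F = \left(-2250\right) \left(-56\right) = 126000$)
$F + z{\left(465,682 \right)} = 126000 + 135 = 126135$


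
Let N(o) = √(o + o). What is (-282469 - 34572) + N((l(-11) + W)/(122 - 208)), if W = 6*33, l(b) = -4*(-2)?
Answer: -317041 + I*√8858/43 ≈ -3.1704e+5 + 2.1888*I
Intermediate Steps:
l(b) = 8
W = 198
N(o) = √2*√o (N(o) = √(2*o) = √2*√o)
(-282469 - 34572) + N((l(-11) + W)/(122 - 208)) = (-282469 - 34572) + √2*√((8 + 198)/(122 - 208)) = -317041 + √2*√(206/(-86)) = -317041 + √2*√(206*(-1/86)) = -317041 + √2*√(-103/43) = -317041 + √2*(I*√4429/43) = -317041 + I*√8858/43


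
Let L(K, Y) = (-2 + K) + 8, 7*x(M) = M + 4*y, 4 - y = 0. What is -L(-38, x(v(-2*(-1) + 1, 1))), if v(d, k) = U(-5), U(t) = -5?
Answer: 32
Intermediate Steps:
y = 4 (y = 4 - 1*0 = 4 + 0 = 4)
v(d, k) = -5
x(M) = 16/7 + M/7 (x(M) = (M + 4*4)/7 = (M + 16)/7 = (16 + M)/7 = 16/7 + M/7)
L(K, Y) = 6 + K
-L(-38, x(v(-2*(-1) + 1, 1))) = -(6 - 38) = -1*(-32) = 32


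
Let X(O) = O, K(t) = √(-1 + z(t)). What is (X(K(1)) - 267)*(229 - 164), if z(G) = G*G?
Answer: -17355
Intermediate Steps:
z(G) = G²
K(t) = √(-1 + t²)
(X(K(1)) - 267)*(229 - 164) = (√(-1 + 1²) - 267)*(229 - 164) = (√(-1 + 1) - 267)*65 = (√0 - 267)*65 = (0 - 267)*65 = -267*65 = -17355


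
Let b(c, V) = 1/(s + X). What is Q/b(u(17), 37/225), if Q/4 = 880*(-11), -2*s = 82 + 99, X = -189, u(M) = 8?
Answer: 10822240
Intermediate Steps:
s = -181/2 (s = -(82 + 99)/2 = -½*181 = -181/2 ≈ -90.500)
b(c, V) = -2/559 (b(c, V) = 1/(-181/2 - 189) = 1/(-559/2) = -2/559)
Q = -38720 (Q = 4*(880*(-11)) = 4*(-9680) = -38720)
Q/b(u(17), 37/225) = -38720/(-2/559) = -38720*(-559/2) = 10822240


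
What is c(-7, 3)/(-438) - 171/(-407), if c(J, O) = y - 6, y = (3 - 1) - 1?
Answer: 76933/178266 ≈ 0.43156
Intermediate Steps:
y = 1 (y = 2 - 1 = 1)
c(J, O) = -5 (c(J, O) = 1 - 6 = -5)
c(-7, 3)/(-438) - 171/(-407) = -5/(-438) - 171/(-407) = -5*(-1/438) - 171*(-1/407) = 5/438 + 171/407 = 76933/178266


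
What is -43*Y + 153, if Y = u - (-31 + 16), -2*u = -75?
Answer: -4209/2 ≈ -2104.5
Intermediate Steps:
u = 75/2 (u = -½*(-75) = 75/2 ≈ 37.500)
Y = 105/2 (Y = 75/2 - (-31 + 16) = 75/2 - 1*(-15) = 75/2 + 15 = 105/2 ≈ 52.500)
-43*Y + 153 = -43*105/2 + 153 = -4515/2 + 153 = -4209/2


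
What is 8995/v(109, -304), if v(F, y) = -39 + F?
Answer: 257/2 ≈ 128.50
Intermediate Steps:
8995/v(109, -304) = 8995/(-39 + 109) = 8995/70 = 8995*(1/70) = 257/2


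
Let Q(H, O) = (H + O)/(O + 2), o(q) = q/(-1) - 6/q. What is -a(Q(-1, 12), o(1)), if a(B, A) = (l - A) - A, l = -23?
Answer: 9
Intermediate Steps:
o(q) = -q - 6/q (o(q) = q*(-1) - 6/q = -q - 6/q)
Q(H, O) = (H + O)/(2 + O)
a(B, A) = -23 - 2*A (a(B, A) = (-23 - A) - A = -23 - 2*A)
-a(Q(-1, 12), o(1)) = -(-23 - 2*(-1*1 - 6/1)) = -(-23 - 2*(-1 - 6*1)) = -(-23 - 2*(-1 - 6)) = -(-23 - 2*(-7)) = -(-23 + 14) = -1*(-9) = 9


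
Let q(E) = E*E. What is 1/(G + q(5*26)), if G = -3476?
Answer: 1/13424 ≈ 7.4493e-5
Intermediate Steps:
q(E) = E²
1/(G + q(5*26)) = 1/(-3476 + (5*26)²) = 1/(-3476 + 130²) = 1/(-3476 + 16900) = 1/13424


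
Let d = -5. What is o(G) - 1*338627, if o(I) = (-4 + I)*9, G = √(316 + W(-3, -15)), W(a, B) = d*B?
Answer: -338663 + 9*√391 ≈ -3.3849e+5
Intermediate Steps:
W(a, B) = -5*B
G = √391 (G = √(316 - 5*(-15)) = √(316 + 75) = √391 ≈ 19.774)
o(I) = -36 + 9*I
o(G) - 1*338627 = (-36 + 9*√391) - 1*338627 = (-36 + 9*√391) - 338627 = -338663 + 9*√391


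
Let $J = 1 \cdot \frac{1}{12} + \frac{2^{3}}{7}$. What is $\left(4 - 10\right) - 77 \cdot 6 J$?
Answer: $- \frac{1145}{2} \approx -572.5$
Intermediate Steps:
$J = \frac{103}{84}$ ($J = 1 \cdot \frac{1}{12} + 8 \cdot \frac{1}{7} = \frac{1}{12} + \frac{8}{7} = \frac{103}{84} \approx 1.2262$)
$\left(4 - 10\right) - 77 \cdot 6 J = \left(4 - 10\right) - 77 \cdot 6 \cdot \frac{103}{84} = \left(4 - 10\right) - \frac{1133}{2} = -6 - \frac{1133}{2} = - \frac{1145}{2}$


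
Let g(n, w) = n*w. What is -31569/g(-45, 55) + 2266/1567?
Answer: 18358991/1292775 ≈ 14.201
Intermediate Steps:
-31569/g(-45, 55) + 2266/1567 = -31569/((-45*55)) + 2266/1567 = -31569/(-2475) + 2266*(1/1567) = -31569*(-1/2475) + 2266/1567 = 10523/825 + 2266/1567 = 18358991/1292775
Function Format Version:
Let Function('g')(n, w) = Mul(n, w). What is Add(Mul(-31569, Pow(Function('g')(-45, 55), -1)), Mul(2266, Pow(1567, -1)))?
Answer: Rational(18358991, 1292775) ≈ 14.201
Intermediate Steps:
Add(Mul(-31569, Pow(Function('g')(-45, 55), -1)), Mul(2266, Pow(1567, -1))) = Add(Mul(-31569, Pow(Mul(-45, 55), -1)), Mul(2266, Pow(1567, -1))) = Add(Mul(-31569, Pow(-2475, -1)), Mul(2266, Rational(1, 1567))) = Add(Mul(-31569, Rational(-1, 2475)), Rational(2266, 1567)) = Add(Rational(10523, 825), Rational(2266, 1567)) = Rational(18358991, 1292775)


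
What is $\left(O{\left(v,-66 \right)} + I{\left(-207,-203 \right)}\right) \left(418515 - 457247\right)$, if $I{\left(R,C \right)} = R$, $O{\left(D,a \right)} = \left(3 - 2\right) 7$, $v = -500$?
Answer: $7746400$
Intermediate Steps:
$O{\left(D,a \right)} = 7$ ($O{\left(D,a \right)} = 1 \cdot 7 = 7$)
$\left(O{\left(v,-66 \right)} + I{\left(-207,-203 \right)}\right) \left(418515 - 457247\right) = \left(7 - 207\right) \left(418515 - 457247\right) = \left(-200\right) \left(-38732\right) = 7746400$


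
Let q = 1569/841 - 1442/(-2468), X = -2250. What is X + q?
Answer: -2332493993/1037794 ≈ -2247.6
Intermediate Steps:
q = 2542507/1037794 (q = 1569*(1/841) - 1442*(-1/2468) = 1569/841 + 721/1234 = 2542507/1037794 ≈ 2.4499)
X + q = -2250 + 2542507/1037794 = -2332493993/1037794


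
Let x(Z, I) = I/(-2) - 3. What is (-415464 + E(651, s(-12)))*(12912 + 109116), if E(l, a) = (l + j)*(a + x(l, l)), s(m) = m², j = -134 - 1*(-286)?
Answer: -68777116290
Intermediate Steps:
x(Z, I) = -3 - I/2 (x(Z, I) = I*(-½) - 3 = -I/2 - 3 = -3 - I/2)
j = 152 (j = -134 + 286 = 152)
E(l, a) = (152 + l)*(-3 + a - l/2) (E(l, a) = (l + 152)*(a + (-3 - l/2)) = (152 + l)*(-3 + a - l/2))
(-415464 + E(651, s(-12)))*(12912 + 109116) = (-415464 + (-456 - 79*651 + 152*(-12)² - ½*651² + (-12)²*651))*(12912 + 109116) = (-415464 + (-456 - 51429 + 152*144 - ½*423801 + 144*651))*122028 = (-415464 + (-456 - 51429 + 21888 - 423801/2 + 93744))*122028 = (-415464 - 296307/2)*122028 = -1127235/2*122028 = -68777116290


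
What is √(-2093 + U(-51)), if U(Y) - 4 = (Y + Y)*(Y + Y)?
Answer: √8315 ≈ 91.187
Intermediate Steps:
U(Y) = 4 + 4*Y² (U(Y) = 4 + (Y + Y)*(Y + Y) = 4 + (2*Y)*(2*Y) = 4 + 4*Y²)
√(-2093 + U(-51)) = √(-2093 + (4 + 4*(-51)²)) = √(-2093 + (4 + 4*2601)) = √(-2093 + (4 + 10404)) = √(-2093 + 10408) = √8315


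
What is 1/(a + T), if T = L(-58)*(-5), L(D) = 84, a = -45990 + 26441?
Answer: -1/19969 ≈ -5.0078e-5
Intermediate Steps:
a = -19549
T = -420 (T = 84*(-5) = -420)
1/(a + T) = 1/(-19549 - 420) = 1/(-19969) = -1/19969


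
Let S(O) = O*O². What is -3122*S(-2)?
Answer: 24976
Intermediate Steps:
S(O) = O³
-3122*S(-2) = -3122*(-2)³ = -3122*(-8) = 24976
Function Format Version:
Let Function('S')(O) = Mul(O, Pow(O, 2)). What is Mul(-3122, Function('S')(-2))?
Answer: 24976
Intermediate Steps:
Function('S')(O) = Pow(O, 3)
Mul(-3122, Function('S')(-2)) = Mul(-3122, Pow(-2, 3)) = Mul(-3122, -8) = 24976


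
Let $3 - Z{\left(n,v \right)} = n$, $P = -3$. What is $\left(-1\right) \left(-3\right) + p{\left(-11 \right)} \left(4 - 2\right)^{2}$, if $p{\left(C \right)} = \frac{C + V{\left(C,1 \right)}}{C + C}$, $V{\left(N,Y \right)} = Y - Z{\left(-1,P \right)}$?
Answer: $\frac{61}{11} \approx 5.5455$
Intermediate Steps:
$Z{\left(n,v \right)} = 3 - n$
$V{\left(N,Y \right)} = -4 + Y$ ($V{\left(N,Y \right)} = Y - \left(3 - -1\right) = Y - \left(3 + 1\right) = Y - 4 = -4 + Y$)
$p{\left(C \right)} = \frac{-3 + C}{2 C}$ ($p{\left(C \right)} = \frac{C + \left(-4 + 1\right)}{C + C} = \frac{C - 3}{2 C} = \left(-3 + C\right) \frac{1}{2 C} = \frac{-3 + C}{2 C}$)
$\left(-1\right) \left(-3\right) + p{\left(-11 \right)} \left(4 - 2\right)^{2} = \left(-1\right) \left(-3\right) + \frac{-3 - 11}{2 \left(-11\right)} \left(4 - 2\right)^{2} = 3 + \frac{1}{2} \left(- \frac{1}{11}\right) \left(-14\right) 2^{2} = 3 + \frac{7}{11} \cdot 4 = 3 + \frac{28}{11} = \frac{61}{11}$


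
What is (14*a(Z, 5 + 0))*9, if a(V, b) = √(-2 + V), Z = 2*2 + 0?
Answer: 126*√2 ≈ 178.19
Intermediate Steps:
Z = 4 (Z = 4 + 0 = 4)
(14*a(Z, 5 + 0))*9 = (14*√(-2 + 4))*9 = (14*√2)*9 = 126*√2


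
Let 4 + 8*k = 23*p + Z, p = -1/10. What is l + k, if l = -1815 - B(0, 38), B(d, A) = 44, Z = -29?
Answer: -149073/80 ≈ -1863.4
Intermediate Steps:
p = -⅒ (p = -1*⅒ = -⅒ ≈ -0.10000)
k = -353/80 (k = -½ + (23*(-⅒) - 29)/8 = -½ + (-23/10 - 29)/8 = -½ + (⅛)*(-313/10) = -½ - 313/80 = -353/80 ≈ -4.4125)
l = -1859 (l = -1815 - 1*44 = -1815 - 44 = -1859)
l + k = -1859 - 353/80 = -149073/80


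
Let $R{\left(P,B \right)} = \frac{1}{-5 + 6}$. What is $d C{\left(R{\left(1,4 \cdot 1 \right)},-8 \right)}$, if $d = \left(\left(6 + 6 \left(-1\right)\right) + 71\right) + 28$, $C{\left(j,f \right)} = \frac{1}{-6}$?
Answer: $- \frac{33}{2} \approx -16.5$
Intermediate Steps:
$R{\left(P,B \right)} = 1$ ($R{\left(P,B \right)} = 1^{-1} = 1$)
$C{\left(j,f \right)} = - \frac{1}{6}$
$d = 99$ ($d = \left(\left(6 - 6\right) + 71\right) + 28 = \left(0 + 71\right) + 28 = 71 + 28 = 99$)
$d C{\left(R{\left(1,4 \cdot 1 \right)},-8 \right)} = 99 \left(- \frac{1}{6}\right) = - \frac{33}{2}$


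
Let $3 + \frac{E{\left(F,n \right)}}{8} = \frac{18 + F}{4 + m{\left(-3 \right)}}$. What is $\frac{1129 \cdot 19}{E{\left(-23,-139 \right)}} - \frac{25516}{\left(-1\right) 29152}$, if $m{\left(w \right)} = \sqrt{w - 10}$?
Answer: $\frac{- 19522724 \sqrt{13} + 78059001 i}{7288 \left(- 17 i + 3 \sqrt{13}\right)} \approx -705.79 - 119.06 i$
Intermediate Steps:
$m{\left(w \right)} = \sqrt{-10 + w}$
$E{\left(F,n \right)} = -24 + \frac{8 \left(18 + F\right)}{4 + i \sqrt{13}}$ ($E{\left(F,n \right)} = -24 + 8 \frac{18 + F}{4 + \sqrt{-10 - 3}} = -24 + 8 \frac{18 + F}{4 + \sqrt{-13}} = -24 + 8 \frac{18 + F}{4 + i \sqrt{13}} = -24 + \frac{8 \left(18 + F\right)}{4 + i \sqrt{13}}$)
$\frac{1129 \cdot 19}{E{\left(-23,-139 \right)}} - \frac{25516}{\left(-1\right) 29152} = \frac{1129 \cdot 19}{- \frac{120}{29} + \frac{32}{29} \left(-23\right) - \frac{144 i \sqrt{13}}{29} - \frac{8}{29} i \left(-23\right) \sqrt{13}} - \frac{25516}{\left(-1\right) 29152} = \frac{21451}{- \frac{120}{29} - \frac{736}{29} - \frac{144 i \sqrt{13}}{29} + \frac{184 i \sqrt{13}}{29}} - \frac{25516}{-29152} = \frac{21451}{- \frac{856}{29} + \frac{40 i \sqrt{13}}{29}} - - \frac{6379}{7288} = \frac{21451}{- \frac{856}{29} + \frac{40 i \sqrt{13}}{29}} + \frac{6379}{7288} = \frac{6379}{7288} + \frac{21451}{- \frac{856}{29} + \frac{40 i \sqrt{13}}{29}}$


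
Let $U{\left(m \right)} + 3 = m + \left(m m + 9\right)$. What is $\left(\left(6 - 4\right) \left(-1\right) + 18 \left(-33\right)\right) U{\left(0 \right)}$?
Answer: $-3576$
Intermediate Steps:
$U{\left(m \right)} = 6 + m + m^{2}$ ($U{\left(m \right)} = -3 + \left(m + \left(m m + 9\right)\right) = -3 + \left(m + \left(m^{2} + 9\right)\right) = -3 + \left(m + \left(9 + m^{2}\right)\right) = -3 + \left(9 + m + m^{2}\right) = 6 + m + m^{2}$)
$\left(\left(6 - 4\right) \left(-1\right) + 18 \left(-33\right)\right) U{\left(0 \right)} = \left(\left(6 - 4\right) \left(-1\right) + 18 \left(-33\right)\right) \left(6 + 0 + 0^{2}\right) = \left(2 \left(-1\right) - 594\right) \left(6 + 0 + 0\right) = \left(-2 - 594\right) 6 = \left(-596\right) 6 = -3576$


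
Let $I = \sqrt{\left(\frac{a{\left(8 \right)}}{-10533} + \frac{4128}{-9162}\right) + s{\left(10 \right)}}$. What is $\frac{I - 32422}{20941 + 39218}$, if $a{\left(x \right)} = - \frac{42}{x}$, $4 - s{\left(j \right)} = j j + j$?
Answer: $- \frac{32422}{60159} + \frac{i \sqrt{12238991344399767}}{645060532446} \approx -0.53894 + 0.0001715 i$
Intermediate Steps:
$s{\left(j \right)} = 4 - j - j^{2}$ ($s{\left(j \right)} = 4 - \left(j j + j\right) = 4 - \left(j^{2} + j\right) = 4 - \left(j + j^{2}\right) = 4 - j - j^{2}$)
$I = \frac{i \sqrt{12238991344399767}}{10722594}$ ($I = \sqrt{\left(\frac{\left(-42\right) \frac{1}{8}}{-10533} + \frac{4128}{-9162}\right) - 106} = \sqrt{\left(\left(-42\right) \frac{1}{8} \left(- \frac{1}{10533}\right) + 4128 \left(- \frac{1}{9162}\right)\right) - 106} = \sqrt{\left(\left(- \frac{21}{4}\right) \left(- \frac{1}{10533}\right) - \frac{688}{1527}\right) - 106} = \sqrt{\left(\frac{7}{14044} - \frac{688}{1527}\right) - 106} = \sqrt{- \frac{9651583}{21445188} - 106} = \sqrt{- \frac{2282841511}{21445188}} = \frac{i \sqrt{12238991344399767}}{10722594} \approx 10.317 i$)
$\frac{I - 32422}{20941 + 39218} = \frac{\frac{i \sqrt{12238991344399767}}{10722594} - 32422}{20941 + 39218} = \frac{-32422 + \frac{i \sqrt{12238991344399767}}{10722594}}{60159} = \left(-32422 + \frac{i \sqrt{12238991344399767}}{10722594}\right) \frac{1}{60159} = - \frac{32422}{60159} + \frac{i \sqrt{12238991344399767}}{645060532446}$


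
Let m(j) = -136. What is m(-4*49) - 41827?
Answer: -41963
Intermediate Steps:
m(-4*49) - 41827 = -136 - 41827 = -41963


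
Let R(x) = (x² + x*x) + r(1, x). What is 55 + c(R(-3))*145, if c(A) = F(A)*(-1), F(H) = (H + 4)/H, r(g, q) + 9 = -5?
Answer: -235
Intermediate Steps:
r(g, q) = -14 (r(g, q) = -9 - 5 = -14)
R(x) = -14 + 2*x² (R(x) = (x² + x*x) - 14 = (x² + x²) - 14 = 2*x² - 14 = -14 + 2*x²)
F(H) = (4 + H)/H
c(A) = -(4 + A)/A (c(A) = ((4 + A)/A)*(-1) = -(4 + A)/A)
55 + c(R(-3))*145 = 55 + ((-4 - (-14 + 2*(-3)²))/(-14 + 2*(-3)²))*145 = 55 + ((-4 - (-14 + 2*9))/(-14 + 2*9))*145 = 55 + ((-4 - (-14 + 18))/(-14 + 18))*145 = 55 + ((-4 - 1*4)/4)*145 = 55 + ((-4 - 4)/4)*145 = 55 + ((¼)*(-8))*145 = 55 - 2*145 = 55 - 290 = -235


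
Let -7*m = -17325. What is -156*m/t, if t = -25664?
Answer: 96525/6416 ≈ 15.044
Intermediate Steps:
m = 2475 (m = -⅐*(-17325) = 2475)
-156*m/t = -386100/(-25664) = -386100*(-1)/25664 = -156*(-2475/25664) = 96525/6416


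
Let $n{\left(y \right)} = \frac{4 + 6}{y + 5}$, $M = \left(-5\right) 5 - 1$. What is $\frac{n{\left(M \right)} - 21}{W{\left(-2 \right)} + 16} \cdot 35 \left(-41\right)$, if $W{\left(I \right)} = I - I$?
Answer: $\frac{92455}{48} \approx 1926.1$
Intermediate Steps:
$W{\left(I \right)} = 0$
$M = -26$ ($M = -25 - 1 = -26$)
$n{\left(y \right)} = \frac{10}{5 + y}$
$\frac{n{\left(M \right)} - 21}{W{\left(-2 \right)} + 16} \cdot 35 \left(-41\right) = \frac{\frac{10}{5 - 26} - 21}{0 + 16} \cdot 35 \left(-41\right) = \frac{\frac{10}{-21} - 21}{16} \cdot 35 \left(-41\right) = \left(10 \left(- \frac{1}{21}\right) - 21\right) \frac{1}{16} \cdot 35 \left(-41\right) = \left(- \frac{10}{21} - 21\right) \frac{1}{16} \cdot 35 \left(-41\right) = \left(- \frac{451}{21}\right) \frac{1}{16} \cdot 35 \left(-41\right) = \left(- \frac{451}{336}\right) 35 \left(-41\right) = \left(- \frac{2255}{48}\right) \left(-41\right) = \frac{92455}{48}$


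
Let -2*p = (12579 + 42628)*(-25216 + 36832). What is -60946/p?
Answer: 30473/160321128 ≈ 0.00019007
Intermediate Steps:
p = -320642256 (p = -(12579 + 42628)*(-25216 + 36832)/2 = -55207*11616/2 = -1/2*641284512 = -320642256)
-60946/p = -60946/(-320642256) = -60946*(-1/320642256) = 30473/160321128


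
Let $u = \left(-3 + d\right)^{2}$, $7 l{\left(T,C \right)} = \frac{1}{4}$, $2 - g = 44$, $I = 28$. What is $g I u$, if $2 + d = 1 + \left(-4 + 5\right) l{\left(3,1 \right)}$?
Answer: $- \frac{36963}{2} \approx -18482.0$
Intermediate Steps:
$g = -42$ ($g = 2 - 44 = -42$)
$l{\left(T,C \right)} = \frac{1}{28}$ ($l{\left(T,C \right)} = \frac{1}{7 \cdot 4} = \frac{1}{7} \cdot \frac{1}{4} = \frac{1}{28}$)
$d = - \frac{27}{28}$ ($d = -2 + \left(1 + \left(-4 + 5\right) \frac{1}{28}\right) = -2 + \left(1 + 1 \cdot \frac{1}{28}\right) = -2 + \left(1 + \frac{1}{28}\right) = -2 + \frac{29}{28} = - \frac{27}{28} \approx -0.96429$)
$u = \frac{12321}{784}$ ($u = \left(-3 - \frac{27}{28}\right)^{2} = \left(- \frac{111}{28}\right)^{2} = \frac{12321}{784} \approx 15.716$)
$g I u = \left(-42\right) 28 \cdot \frac{12321}{784} = \left(-1176\right) \frac{12321}{784} = - \frac{36963}{2}$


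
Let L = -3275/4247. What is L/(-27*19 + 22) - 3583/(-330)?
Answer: 7472628241/688141410 ≈ 10.859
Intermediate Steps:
L = -3275/4247 (L = -3275*1/4247 = -3275/4247 ≈ -0.77113)
L/(-27*19 + 22) - 3583/(-330) = -3275/(4247*(-27*19 + 22)) - 3583/(-330) = -3275/(4247*(-513 + 22)) - 3583*(-1/330) = -3275/4247/(-491) + 3583/330 = -3275/4247*(-1/491) + 3583/330 = 3275/2085277 + 3583/330 = 7472628241/688141410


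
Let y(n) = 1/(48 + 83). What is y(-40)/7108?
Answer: 1/931148 ≈ 1.0739e-6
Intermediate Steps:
y(n) = 1/131
y(-40)/7108 = (1/131)/7108 = (1/131)*(1/7108) = 1/931148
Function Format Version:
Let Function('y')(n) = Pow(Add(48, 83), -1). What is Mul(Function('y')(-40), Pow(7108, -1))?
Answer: Rational(1, 931148) ≈ 1.0739e-6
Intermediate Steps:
Function('y')(n) = Rational(1, 131) (Function('y')(n) = Pow(131, -1) = Rational(1, 131))
Mul(Function('y')(-40), Pow(7108, -1)) = Mul(Rational(1, 131), Pow(7108, -1)) = Mul(Rational(1, 131), Rational(1, 7108)) = Rational(1, 931148)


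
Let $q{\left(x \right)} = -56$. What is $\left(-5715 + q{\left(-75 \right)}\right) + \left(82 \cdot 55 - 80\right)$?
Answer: $-1341$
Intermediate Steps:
$\left(-5715 + q{\left(-75 \right)}\right) + \left(82 \cdot 55 - 80\right) = \left(-5715 - 56\right) + \left(82 \cdot 55 - 80\right) = -5771 + \left(4510 - 80\right) = -5771 + 4430 = -1341$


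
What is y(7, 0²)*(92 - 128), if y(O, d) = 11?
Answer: -396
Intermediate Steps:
y(7, 0²)*(92 - 128) = 11*(92 - 128) = 11*(-36) = -396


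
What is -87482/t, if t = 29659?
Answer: -87482/29659 ≈ -2.9496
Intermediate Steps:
-87482/t = -87482/29659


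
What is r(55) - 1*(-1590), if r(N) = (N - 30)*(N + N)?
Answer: 4340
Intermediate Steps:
r(N) = 2*N*(-30 + N) (r(N) = (-30 + N)*(2*N) = 2*N*(-30 + N))
r(55) - 1*(-1590) = 2*55*(-30 + 55) - 1*(-1590) = 2*55*25 + 1590 = 2750 + 1590 = 4340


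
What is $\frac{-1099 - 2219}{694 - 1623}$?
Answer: $\frac{3318}{929} \approx 3.5716$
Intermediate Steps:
$\frac{-1099 - 2219}{694 - 1623} = - \frac{3318}{-929} = \left(-3318\right) \left(- \frac{1}{929}\right) = \frac{3318}{929}$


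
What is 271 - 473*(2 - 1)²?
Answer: -202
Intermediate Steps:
271 - 473*(2 - 1)² = 271 - 473*1² = 271 - 473*1 = 271 - 473 = -202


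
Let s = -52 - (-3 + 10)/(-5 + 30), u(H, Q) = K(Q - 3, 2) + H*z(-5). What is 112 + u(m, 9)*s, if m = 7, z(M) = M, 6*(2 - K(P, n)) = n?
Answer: 5564/3 ≈ 1854.7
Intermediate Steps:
K(P, n) = 2 - n/6
u(H, Q) = 5/3 - 5*H (u(H, Q) = (2 - 1/6*2) + H*(-5) = (2 - 1/3) - 5*H = 5/3 - 5*H)
s = -1307/25 (s = -52 - 7/25 = -1307/25 ≈ -52.280)
112 + u(m, 9)*s = 112 + (5/3 - 5*7)*(-1307/25) = 112 + (5/3 - 35)*(-1307/25) = 112 - 100/3*(-1307/25) = 112 + 5228/3 = 5564/3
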